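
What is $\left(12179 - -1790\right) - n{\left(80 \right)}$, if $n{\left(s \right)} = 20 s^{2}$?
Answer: $-114031$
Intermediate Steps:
$\left(12179 - -1790\right) - n{\left(80 \right)} = \left(12179 - -1790\right) - 20 \cdot 80^{2} = \left(12179 + 1790\right) - 20 \cdot 6400 = 13969 - 128000 = -114031$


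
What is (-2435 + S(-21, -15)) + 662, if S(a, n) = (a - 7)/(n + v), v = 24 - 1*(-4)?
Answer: -23077/13 ≈ -1775.2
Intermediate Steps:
v = 28 (v = 24 + 4 = 28)
S(a, n) = (-7 + a)/(28 + n) (S(a, n) = (a - 7)/(n + 28) = (-7 + a)/(28 + n))
(-2435 + S(-21, -15)) + 662 = (-2435 + (-7 - 21)/(28 - 15)) + 662 = (-2435 - 28/13) + 662 = -31683/13 + 662 = -23077/13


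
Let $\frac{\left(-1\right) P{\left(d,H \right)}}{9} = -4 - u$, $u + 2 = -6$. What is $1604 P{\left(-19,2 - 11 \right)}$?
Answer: $-57744$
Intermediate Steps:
$u = -8$ ($u = -2 - 6 = -8$)
$P{\left(d,H \right)} = -36$ ($P{\left(d,H \right)} = - 9 \left(-4 - -8\right) = - 9 \left(-4 + 8\right) = \left(-9\right) 4 = -36$)
$1604 P{\left(-19,2 - 11 \right)} = 1604 \left(-36\right) = -57744$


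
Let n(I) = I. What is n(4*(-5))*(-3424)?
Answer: 68480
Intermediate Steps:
n(4*(-5))*(-3424) = (4*(-5))*(-3424) = -20*(-3424) = 68480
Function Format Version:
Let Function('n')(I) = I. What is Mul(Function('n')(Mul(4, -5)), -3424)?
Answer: 68480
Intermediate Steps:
Mul(Function('n')(Mul(4, -5)), -3424) = Mul(Mul(4, -5), -3424) = Mul(-20, -3424) = 68480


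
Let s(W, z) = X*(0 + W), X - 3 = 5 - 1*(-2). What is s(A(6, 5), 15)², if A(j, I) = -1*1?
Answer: 100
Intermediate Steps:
X = 10 (X = 3 + (5 - 1*(-2)) = 3 + (5 + 2) = 3 + 7 = 10)
A(j, I) = -1
s(W, z) = 10*W (s(W, z) = 10*(0 + W) = 10*W)
s(A(6, 5), 15)² = (10*(-1))² = (-10)² = 100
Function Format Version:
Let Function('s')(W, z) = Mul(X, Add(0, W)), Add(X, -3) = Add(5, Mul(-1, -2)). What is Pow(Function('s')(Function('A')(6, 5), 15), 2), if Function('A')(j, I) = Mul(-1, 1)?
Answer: 100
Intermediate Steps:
X = 10 (X = Add(3, Add(5, Mul(-1, -2))) = Add(3, Add(5, 2)) = Add(3, 7) = 10)
Function('A')(j, I) = -1
Function('s')(W, z) = Mul(10, W) (Function('s')(W, z) = Mul(10, Add(0, W)) = Mul(10, W))
Pow(Function('s')(Function('A')(6, 5), 15), 2) = Pow(Mul(10, -1), 2) = Pow(-10, 2) = 100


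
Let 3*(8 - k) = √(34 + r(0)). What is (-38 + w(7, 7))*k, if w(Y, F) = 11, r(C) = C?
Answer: -216 + 9*√34 ≈ -163.52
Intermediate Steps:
k = 8 - √34/3 (k = 8 - √(34 + 0)/3 = 8 - √34/3 ≈ 6.0564)
(-38 + w(7, 7))*k = (-38 + 11)*(8 - √34/3) = -27*(8 - √34/3) = -216 + 9*√34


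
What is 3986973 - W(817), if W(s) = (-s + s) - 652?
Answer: 3987625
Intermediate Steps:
W(s) = -652 (W(s) = 0 - 652 = -652)
3986973 - W(817) = 3986973 - 1*(-652) = 3986973 + 652 = 3987625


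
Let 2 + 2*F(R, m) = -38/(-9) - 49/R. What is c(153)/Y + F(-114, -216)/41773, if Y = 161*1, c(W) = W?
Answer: 4371774023/4600209852 ≈ 0.95034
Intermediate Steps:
Y = 161
F(R, m) = 10/9 - 49/(2*R) (F(R, m) = -1 + (-38/(-9) - 49/R)/2 = -1 + (-38*(-⅑) - 49/R)/2 = -1 + (38/9 - 49/R)/2 = -1 + (19/9 - 49/(2*R)) = 10/9 - 49/(2*R))
c(153)/Y + F(-114, -216)/41773 = 153/161 + ((1/18)*(-441 + 20*(-114))/(-114))/41773 = 153*(1/161) + ((1/18)*(-1/114)*(-441 - 2280))*(1/41773) = 153/161 + ((1/18)*(-1/114)*(-2721))*(1/41773) = 153/161 + (907/684)*(1/41773) = 153/161 + 907/28572732 = 4371774023/4600209852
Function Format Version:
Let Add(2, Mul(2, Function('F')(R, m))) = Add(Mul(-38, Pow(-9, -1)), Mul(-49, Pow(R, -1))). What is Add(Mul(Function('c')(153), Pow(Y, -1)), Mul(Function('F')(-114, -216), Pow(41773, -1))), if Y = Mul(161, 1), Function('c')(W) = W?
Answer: Rational(4371774023, 4600209852) ≈ 0.95034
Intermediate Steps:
Y = 161
Function('F')(R, m) = Add(Rational(10, 9), Mul(Rational(-49, 2), Pow(R, -1))) (Function('F')(R, m) = Add(-1, Mul(Rational(1, 2), Add(Mul(-38, Pow(-9, -1)), Mul(-49, Pow(R, -1))))) = Add(-1, Mul(Rational(1, 2), Add(Mul(-38, Rational(-1, 9)), Mul(-49, Pow(R, -1))))) = Add(-1, Mul(Rational(1, 2), Add(Rational(38, 9), Mul(-49, Pow(R, -1))))) = Add(-1, Add(Rational(19, 9), Mul(Rational(-49, 2), Pow(R, -1)))) = Add(Rational(10, 9), Mul(Rational(-49, 2), Pow(R, -1))))
Add(Mul(Function('c')(153), Pow(Y, -1)), Mul(Function('F')(-114, -216), Pow(41773, -1))) = Add(Mul(153, Pow(161, -1)), Mul(Mul(Rational(1, 18), Pow(-114, -1), Add(-441, Mul(20, -114))), Pow(41773, -1))) = Add(Mul(153, Rational(1, 161)), Mul(Mul(Rational(1, 18), Rational(-1, 114), Add(-441, -2280)), Rational(1, 41773))) = Add(Rational(153, 161), Mul(Mul(Rational(1, 18), Rational(-1, 114), -2721), Rational(1, 41773))) = Add(Rational(153, 161), Mul(Rational(907, 684), Rational(1, 41773))) = Add(Rational(153, 161), Rational(907, 28572732)) = Rational(4371774023, 4600209852)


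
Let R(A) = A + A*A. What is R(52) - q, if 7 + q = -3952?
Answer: 6715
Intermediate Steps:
q = -3959 (q = -7 - 3952 = -3959)
R(A) = A + A²
R(52) - q = 52*(1 + 52) - 1*(-3959) = 52*53 + 3959 = 2756 + 3959 = 6715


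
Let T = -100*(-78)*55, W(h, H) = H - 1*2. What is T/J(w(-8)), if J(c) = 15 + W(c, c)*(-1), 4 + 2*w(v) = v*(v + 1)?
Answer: -143000/3 ≈ -47667.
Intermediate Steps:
W(h, H) = -2 + H (W(h, H) = H - 2 = -2 + H)
T = 429000 (T = 7800*55 = 429000)
w(v) = -2 + v*(1 + v)/2 (w(v) = -2 + (v*(v + 1))/2 = -2 + (v*(1 + v))/2 = -2 + v*(1 + v)/2)
J(c) = 17 - c (J(c) = 15 + (-2 + c)*(-1) = 15 + (2 - c) = 17 - c)
T/J(w(-8)) = 429000/(17 - (-2 + (1/2)*(-8) + (1/2)*(-8)**2)) = 429000/(17 - (-2 - 4 + (1/2)*64)) = 429000/(17 - (-2 - 4 + 32)) = 429000/(17 - 1*26) = 429000/(17 - 26) = 429000/(-9) = 429000*(-1/9) = -143000/3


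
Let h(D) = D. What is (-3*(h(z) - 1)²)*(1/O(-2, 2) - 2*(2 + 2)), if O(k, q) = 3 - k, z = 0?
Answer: 117/5 ≈ 23.400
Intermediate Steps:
(-3*(h(z) - 1)²)*(1/O(-2, 2) - 2*(2 + 2)) = (-3*(0 - 1)²)*(1/(3 - 1*(-2)) - 2*(2 + 2)) = (-3*(-1)²)*(1/(3 + 2) - 2*4) = (-3*1)*(1/5 - 8) = -3*(⅕ - 8) = -3*(-39/5) = 117/5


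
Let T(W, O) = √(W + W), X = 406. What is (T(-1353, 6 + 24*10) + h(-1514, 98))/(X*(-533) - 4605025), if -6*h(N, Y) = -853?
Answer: -853/28928538 - I*√2706/4821423 ≈ -2.9486e-5 - 1.0789e-5*I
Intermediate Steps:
h(N, Y) = 853/6 (h(N, Y) = -⅙*(-853) = 853/6)
T(W, O) = √2*√W (T(W, O) = √(2*W) = √2*√W)
(T(-1353, 6 + 24*10) + h(-1514, 98))/(X*(-533) - 4605025) = (√2*√(-1353) + 853/6)/(406*(-533) - 4605025) = (√2*(I*√1353) + 853/6)/(-216398 - 4605025) = (I*√2706 + 853/6)/(-4821423) = (853/6 + I*√2706)*(-1/4821423) = -853/28928538 - I*√2706/4821423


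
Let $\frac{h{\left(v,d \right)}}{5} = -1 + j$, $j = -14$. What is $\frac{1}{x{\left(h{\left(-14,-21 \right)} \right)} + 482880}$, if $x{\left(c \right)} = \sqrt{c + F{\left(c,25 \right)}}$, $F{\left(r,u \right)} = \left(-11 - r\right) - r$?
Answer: $\frac{1}{482888} \approx 2.0709 \cdot 10^{-6}$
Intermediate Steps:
$F{\left(r,u \right)} = -11 - 2 r$
$h{\left(v,d \right)} = -75$ ($h{\left(v,d \right)} = 5 \left(-1 - 14\right) = 5 \left(-15\right) = -75$)
$x{\left(c \right)} = \sqrt{-11 - c}$ ($x{\left(c \right)} = \sqrt{c - \left(11 + 2 c\right)} = \sqrt{-11 - c}$)
$\frac{1}{x{\left(h{\left(-14,-21 \right)} \right)} + 482880} = \frac{1}{\sqrt{-11 - -75} + 482880} = \frac{1}{\sqrt{-11 + 75} + 482880} = \frac{1}{\sqrt{64} + 482880} = \frac{1}{8 + 482880} = \frac{1}{482888}$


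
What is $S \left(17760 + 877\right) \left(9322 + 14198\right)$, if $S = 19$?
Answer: $8328502560$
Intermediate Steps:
$S \left(17760 + 877\right) \left(9322 + 14198\right) = 19 \left(17760 + 877\right) \left(9322 + 14198\right) = 19 \cdot 18637 \cdot 23520 = 19 \cdot 438342240 = 8328502560$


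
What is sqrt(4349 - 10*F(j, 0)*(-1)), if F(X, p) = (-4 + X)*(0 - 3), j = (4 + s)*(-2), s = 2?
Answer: sqrt(4829) ≈ 69.491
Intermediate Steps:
j = -12 (j = (4 + 2)*(-2) = 6*(-2) = -12)
F(X, p) = 12 - 3*X (F(X, p) = (-4 + X)*(-3) = 12 - 3*X)
sqrt(4349 - 10*F(j, 0)*(-1)) = sqrt(4349 - 10*(12 - 3*(-12))*(-1)) = sqrt(4349 - 10*(12 + 36)*(-1)) = sqrt(4349 - 10*48*(-1)) = sqrt(4349 - 480*(-1)) = sqrt(4349 + 480) = sqrt(4829)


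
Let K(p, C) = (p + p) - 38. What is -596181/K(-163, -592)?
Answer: 596181/364 ≈ 1637.9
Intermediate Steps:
K(p, C) = -38 + 2*p (K(p, C) = 2*p - 38 = -38 + 2*p)
-596181/K(-163, -592) = -596181/(-38 + 2*(-163)) = -596181/(-38 - 326) = -596181/(-364) = -596181*(-1/364) = 596181/364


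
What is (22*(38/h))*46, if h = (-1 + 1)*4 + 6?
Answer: 19228/3 ≈ 6409.3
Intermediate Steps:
h = 6 (h = 0*4 + 6 = 0 + 6 = 6)
(22*(38/h))*46 = (22*(38/6))*46 = (22*(38*(⅙)))*46 = (22*(19/3))*46 = (418/3)*46 = 19228/3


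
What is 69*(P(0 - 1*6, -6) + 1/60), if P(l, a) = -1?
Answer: -1357/20 ≈ -67.850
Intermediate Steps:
69*(P(0 - 1*6, -6) + 1/60) = 69*(-1 + 1/60) = 69*(-59/60) = -1357/20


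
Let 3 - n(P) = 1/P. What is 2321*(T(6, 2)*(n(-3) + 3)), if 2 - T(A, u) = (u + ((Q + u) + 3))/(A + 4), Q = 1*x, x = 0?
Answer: 573287/30 ≈ 19110.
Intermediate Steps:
Q = 0 (Q = 1*0 = 0)
n(P) = 3 - 1/P
T(A, u) = 2 - (3 + 2*u)/(4 + A) (T(A, u) = 2 - (u + ((0 + u) + 3))/(A + 4) = 2 - (u + (u + 3))/(4 + A) = 2 - (u + (3 + u))/(4 + A) = 2 - (3 + 2*u)/(4 + A))
2321*(T(6, 2)*(n(-3) + 3)) = 2321*(((5 - 2*2 + 2*6)/(4 + 6))*((3 - 1/(-3)) + 3)) = 2321*(((5 - 4 + 12)/10)*((3 - 1*(-⅓)) + 3)) = 2321*(((⅒)*13)*((3 + ⅓) + 3)) = 2321*(13*(10/3 + 3)/10) = 2321*((13/10)*(19/3)) = 2321*(247/30) = 573287/30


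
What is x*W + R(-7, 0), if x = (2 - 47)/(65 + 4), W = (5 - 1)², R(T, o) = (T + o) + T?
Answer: -562/23 ≈ -24.435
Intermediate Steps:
R(T, o) = o + 2*T
W = 16 (W = 4² = 16)
x = -15/23 (x = -45/69 = -45*1/69 = -15/23 ≈ -0.65217)
x*W + R(-7, 0) = -15/23*16 + (0 + 2*(-7)) = -240/23 + (0 - 14) = -240/23 - 14 = -562/23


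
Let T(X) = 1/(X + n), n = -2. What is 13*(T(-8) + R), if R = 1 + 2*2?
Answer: 637/10 ≈ 63.700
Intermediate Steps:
R = 5 (R = 1 + 4 = 5)
T(X) = 1/(-2 + X) (T(X) = 1/(X - 2) = 1/(-2 + X))
13*(T(-8) + R) = 13*(1/(-2 - 8) + 5) = 13*(1/(-10) + 5) = 13*(-1/10 + 5) = 13*(49/10) = 637/10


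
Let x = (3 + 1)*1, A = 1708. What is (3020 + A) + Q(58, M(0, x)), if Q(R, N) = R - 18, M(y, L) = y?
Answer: 4768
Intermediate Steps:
x = 4 (x = 4*1 = 4)
Q(R, N) = -18 + R
(3020 + A) + Q(58, M(0, x)) = (3020 + 1708) + (-18 + 58) = 4728 + 40 = 4768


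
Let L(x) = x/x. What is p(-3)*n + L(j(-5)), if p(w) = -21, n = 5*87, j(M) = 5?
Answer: -9134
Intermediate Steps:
L(x) = 1
n = 435
p(-3)*n + L(j(-5)) = -21*435 + 1 = -9135 + 1 = -9134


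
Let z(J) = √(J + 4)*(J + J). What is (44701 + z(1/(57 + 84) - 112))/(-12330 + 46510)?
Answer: 44701/34180 - 15791*I*√2147007/339766290 ≈ 1.3078 - 0.0681*I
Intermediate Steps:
z(J) = 2*J*√(4 + J) (z(J) = √(4 + J)*(2*J) = 2*J*√(4 + J))
(44701 + z(1/(57 + 84) - 112))/(-12330 + 46510) = (44701 + 2*(1/(57 + 84) - 112)*√(4 + (1/(57 + 84) - 112)))/(-12330 + 46510) = (44701 + 2*(1/141 - 112)*√(4 + (1/141 - 112)))/34180 = (44701 + 2*(1/141 - 112)*√(4 + (1/141 - 112)))*(1/34180) = (44701 + 2*(-15791/141)*√(4 - 15791/141))*(1/34180) = (44701 + 2*(-15791/141)*√(-15227/141))*(1/34180) = (44701 + 2*(-15791/141)*(I*√2147007/141))*(1/34180) = (44701 - 31582*I*√2147007/19881)*(1/34180) = 44701/34180 - 15791*I*√2147007/339766290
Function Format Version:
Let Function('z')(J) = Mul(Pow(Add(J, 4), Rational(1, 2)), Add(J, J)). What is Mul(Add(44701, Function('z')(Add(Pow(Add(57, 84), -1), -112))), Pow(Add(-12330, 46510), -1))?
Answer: Add(Rational(44701, 34180), Mul(Rational(-15791, 339766290), I, Pow(2147007, Rational(1, 2)))) ≈ Add(1.3078, Mul(-0.068100, I))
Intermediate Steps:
Function('z')(J) = Mul(2, J, Pow(Add(4, J), Rational(1, 2))) (Function('z')(J) = Mul(Pow(Add(4, J), Rational(1, 2)), Mul(2, J)) = Mul(2, J, Pow(Add(4, J), Rational(1, 2))))
Mul(Add(44701, Function('z')(Add(Pow(Add(57, 84), -1), -112))), Pow(Add(-12330, 46510), -1)) = Mul(Add(44701, Mul(2, Add(Pow(Add(57, 84), -1), -112), Pow(Add(4, Add(Pow(Add(57, 84), -1), -112)), Rational(1, 2)))), Pow(Add(-12330, 46510), -1)) = Mul(Add(44701, Mul(2, Add(Pow(141, -1), -112), Pow(Add(4, Add(Pow(141, -1), -112)), Rational(1, 2)))), Pow(34180, -1)) = Mul(Add(44701, Mul(2, Add(Rational(1, 141), -112), Pow(Add(4, Add(Rational(1, 141), -112)), Rational(1, 2)))), Rational(1, 34180)) = Mul(Add(44701, Mul(2, Rational(-15791, 141), Pow(Add(4, Rational(-15791, 141)), Rational(1, 2)))), Rational(1, 34180)) = Mul(Add(44701, Mul(2, Rational(-15791, 141), Pow(Rational(-15227, 141), Rational(1, 2)))), Rational(1, 34180)) = Mul(Add(44701, Mul(2, Rational(-15791, 141), Mul(Rational(1, 141), I, Pow(2147007, Rational(1, 2))))), Rational(1, 34180)) = Mul(Add(44701, Mul(Rational(-31582, 19881), I, Pow(2147007, Rational(1, 2)))), Rational(1, 34180)) = Add(Rational(44701, 34180), Mul(Rational(-15791, 339766290), I, Pow(2147007, Rational(1, 2))))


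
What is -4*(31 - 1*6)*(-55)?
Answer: 5500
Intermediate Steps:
-4*(31 - 1*6)*(-55) = -4*(31 - 6)*(-55) = -4*25*(-55) = -100*(-55) = 5500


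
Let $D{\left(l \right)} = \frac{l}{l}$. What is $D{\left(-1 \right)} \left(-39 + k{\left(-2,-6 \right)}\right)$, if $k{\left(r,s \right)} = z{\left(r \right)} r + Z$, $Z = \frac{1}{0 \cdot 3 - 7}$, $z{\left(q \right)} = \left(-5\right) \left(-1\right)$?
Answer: $- \frac{344}{7} \approx -49.143$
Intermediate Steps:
$z{\left(q \right)} = 5$
$Z = - \frac{1}{7}$ ($Z = \frac{1}{0 - 7} = \frac{1}{-7} = - \frac{1}{7} \approx -0.14286$)
$D{\left(l \right)} = 1$
$k{\left(r,s \right)} = - \frac{1}{7} + 5 r$ ($k{\left(r,s \right)} = 5 r - \frac{1}{7} = - \frac{1}{7} + 5 r$)
$D{\left(-1 \right)} \left(-39 + k{\left(-2,-6 \right)}\right) = 1 \left(-39 + \left(- \frac{1}{7} + 5 \left(-2\right)\right)\right) = 1 \left(-39 - \frac{71}{7}\right) = 1 \left(- \frac{344}{7}\right) = - \frac{344}{7}$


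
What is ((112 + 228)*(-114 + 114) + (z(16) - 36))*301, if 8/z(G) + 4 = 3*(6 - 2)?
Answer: -10535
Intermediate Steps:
z(G) = 1 (z(G) = 8/(-4 + 3*(6 - 2)) = 8/(-4 + 3*4) = 8/(-4 + 12) = 8/8 = 8*(⅛) = 1)
((112 + 228)*(-114 + 114) + (z(16) - 36))*301 = ((112 + 228)*(-114 + 114) + (1 - 36))*301 = (340*0 - 35)*301 = (0 - 35)*301 = -35*301 = -10535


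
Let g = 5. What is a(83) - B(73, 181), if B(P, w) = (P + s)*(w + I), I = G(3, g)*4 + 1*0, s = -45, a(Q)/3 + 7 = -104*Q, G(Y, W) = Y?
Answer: -31321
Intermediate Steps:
a(Q) = -21 - 312*Q (a(Q) = -21 + 3*(-104*Q) = -21 - 312*Q)
I = 12 (I = 3*4 + 1*0 = 12 + 0 = 12)
B(P, w) = (-45 + P)*(12 + w) (B(P, w) = (P - 45)*(w + 12) = (-45 + P)*(12 + w))
a(83) - B(73, 181) = (-21 - 312*83) - (-540 - 45*181 + 12*73 + 73*181) = (-21 - 25896) - (-540 - 8145 + 876 + 13213) = -25917 - 1*5404 = -25917 - 5404 = -31321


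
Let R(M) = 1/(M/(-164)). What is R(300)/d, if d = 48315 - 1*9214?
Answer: -41/2932575 ≈ -1.3981e-5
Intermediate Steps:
R(M) = -164/M (R(M) = 1/(M*(-1/164)) = 1/(-M/164) = -164/M)
d = 39101 (d = 48315 - 9214 = 39101)
R(300)/d = -164/300/39101 = -164*1/300*(1/39101) = -41/75*1/39101 = -41/2932575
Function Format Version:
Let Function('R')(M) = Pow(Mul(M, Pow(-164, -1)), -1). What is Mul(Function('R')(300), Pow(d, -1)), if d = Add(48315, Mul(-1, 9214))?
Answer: Rational(-41, 2932575) ≈ -1.3981e-5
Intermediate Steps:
Function('R')(M) = Mul(-164, Pow(M, -1)) (Function('R')(M) = Pow(Mul(M, Rational(-1, 164)), -1) = Pow(Mul(Rational(-1, 164), M), -1) = Mul(-164, Pow(M, -1)))
d = 39101 (d = Add(48315, -9214) = 39101)
Mul(Function('R')(300), Pow(d, -1)) = Mul(Mul(-164, Pow(300, -1)), Pow(39101, -1)) = Mul(Mul(-164, Rational(1, 300)), Rational(1, 39101)) = Mul(Rational(-41, 75), Rational(1, 39101)) = Rational(-41, 2932575)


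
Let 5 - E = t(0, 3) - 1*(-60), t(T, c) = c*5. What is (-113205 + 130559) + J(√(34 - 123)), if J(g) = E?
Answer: 17284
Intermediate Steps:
t(T, c) = 5*c
E = -70 (E = 5 - (5*3 - 1*(-60)) = 5 - (15 + 60) = 5 - 1*75 = 5 - 75 = -70)
J(g) = -70
(-113205 + 130559) + J(√(34 - 123)) = (-113205 + 130559) - 70 = 17354 - 70 = 17284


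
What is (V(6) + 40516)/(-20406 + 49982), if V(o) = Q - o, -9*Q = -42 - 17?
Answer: 364649/266184 ≈ 1.3699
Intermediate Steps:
Q = 59/9 (Q = -(-42 - 17)/9 = -1/9*(-59) = 59/9 ≈ 6.5556)
V(o) = 59/9 - o
(V(6) + 40516)/(-20406 + 49982) = ((59/9 - 1*6) + 40516)/(-20406 + 49982) = ((59/9 - 6) + 40516)/29576 = (5/9 + 40516)*(1/29576) = (364649/9)*(1/29576) = 364649/266184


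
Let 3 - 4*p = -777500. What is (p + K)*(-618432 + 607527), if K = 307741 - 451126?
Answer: -2224216515/4 ≈ -5.5605e+8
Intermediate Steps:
p = 777503/4 (p = ¾ - ¼*(-777500) = ¾ + 194375 = 777503/4 ≈ 1.9438e+5)
K = -143385
(p + K)*(-618432 + 607527) = (777503/4 - 143385)*(-618432 + 607527) = (203963/4)*(-10905) = -2224216515/4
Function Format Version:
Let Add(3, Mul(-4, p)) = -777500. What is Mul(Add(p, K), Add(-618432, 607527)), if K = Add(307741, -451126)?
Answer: Rational(-2224216515, 4) ≈ -5.5605e+8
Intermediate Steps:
p = Rational(777503, 4) (p = Add(Rational(3, 4), Mul(Rational(-1, 4), -777500)) = Add(Rational(3, 4), 194375) = Rational(777503, 4) ≈ 1.9438e+5)
K = -143385
Mul(Add(p, K), Add(-618432, 607527)) = Mul(Add(Rational(777503, 4), -143385), Add(-618432, 607527)) = Mul(Rational(203963, 4), -10905) = Rational(-2224216515, 4)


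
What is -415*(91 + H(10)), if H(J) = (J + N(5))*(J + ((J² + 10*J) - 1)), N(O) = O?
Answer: -1338790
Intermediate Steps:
H(J) = (5 + J)*(-1 + J² + 11*J) (H(J) = (J + 5)*(J + ((J² + 10*J) - 1)) = (5 + J)*(J + (-1 + J² + 10*J)) = (5 + J)*(-1 + J² + 11*J))
-415*(91 + H(10)) = -415*(91 + (-5 + 10³ + 16*10² + 54*10)) = -415*(91 + (-5 + 1000 + 16*100 + 540)) = -415*(91 + (-5 + 1000 + 1600 + 540)) = -415*(91 + 3135) = -415*3226 = -1338790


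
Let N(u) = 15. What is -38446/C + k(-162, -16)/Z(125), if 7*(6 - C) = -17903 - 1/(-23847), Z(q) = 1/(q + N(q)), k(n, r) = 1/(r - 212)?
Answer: -190394793764/12196130799 ≈ -15.611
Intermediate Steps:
k(n, r) = 1/(-212 + r)
Z(q) = 1/(15 + q) (Z(q) = 1/(q + 15) = 1/(15 + q))
C = 427934414/166929 (C = 6 - (-17903 - 1/(-23847))/7 = 6 - (-17903 - 1*(-1/23847))/7 = 6 - (-17903 + 1/23847)/7 = 6 - ⅐*(-426932840/23847) = 6 + 426932840/166929 = 427934414/166929 ≈ 2563.6)
-38446/C + k(-162, -16)/Z(125) = -38446/427934414/166929 + 1/((-212 - 16)*(1/(15 + 125))) = -38446*166929/427934414 + 1/((-228)*(1/140)) = -3208876167/213967207 - 1/(228*1/140) = -3208876167/213967207 - 1/228*140 = -3208876167/213967207 - 35/57 = -190394793764/12196130799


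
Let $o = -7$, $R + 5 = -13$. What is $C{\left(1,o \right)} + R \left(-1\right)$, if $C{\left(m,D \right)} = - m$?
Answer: $17$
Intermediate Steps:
$R = -18$ ($R = -5 - 13 = -18$)
$C{\left(1,o \right)} + R \left(-1\right) = \left(-1\right) 1 - -18 = -1 + 18 = 17$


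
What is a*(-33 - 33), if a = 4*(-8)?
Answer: 2112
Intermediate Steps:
a = -32
a*(-33 - 33) = -32*(-33 - 33) = -32*(-66) = 2112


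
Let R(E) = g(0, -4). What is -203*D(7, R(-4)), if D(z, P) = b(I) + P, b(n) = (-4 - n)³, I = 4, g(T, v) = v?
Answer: 104748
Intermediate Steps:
R(E) = -4
D(z, P) = -512 + P (D(z, P) = -(4 + 4)³ + P = -1*8³ + P = -1*512 + P = -512 + P)
-203*D(7, R(-4)) = -203*(-512 - 4) = -203*(-516) = 104748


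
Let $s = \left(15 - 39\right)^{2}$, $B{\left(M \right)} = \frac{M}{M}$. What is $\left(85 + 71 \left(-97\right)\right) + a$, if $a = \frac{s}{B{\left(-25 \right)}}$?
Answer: $-6226$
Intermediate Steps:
$B{\left(M \right)} = 1$
$s = 576$ ($s = \left(-24\right)^{2} = 576$)
$a = 576$ ($a = \frac{576}{1} = 576 \cdot 1 = 576$)
$\left(85 + 71 \left(-97\right)\right) + a = \left(85 + 71 \left(-97\right)\right) + 576 = \left(85 - 6887\right) + 576 = -6802 + 576 = -6226$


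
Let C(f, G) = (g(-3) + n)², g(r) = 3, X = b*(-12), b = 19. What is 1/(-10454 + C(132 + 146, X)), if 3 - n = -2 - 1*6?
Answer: -1/10258 ≈ -9.7485e-5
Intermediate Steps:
n = 11 (n = 3 - (-2 - 1*6) = 3 - (-2 - 6) = 3 - 1*(-8) = 3 + 8 = 11)
X = -228 (X = 19*(-12) = -228)
C(f, G) = 196 (C(f, G) = (3 + 11)² = 14² = 196)
1/(-10454 + C(132 + 146, X)) = 1/(-10454 + 196) = 1/(-10258) = -1/10258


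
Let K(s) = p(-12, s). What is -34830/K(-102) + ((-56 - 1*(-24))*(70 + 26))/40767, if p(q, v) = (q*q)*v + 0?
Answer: 8486377/3696208 ≈ 2.2960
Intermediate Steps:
p(q, v) = v*q**2 (p(q, v) = q**2*v + 0 = v*q**2 + 0 = v*q**2)
K(s) = 144*s (K(s) = s*(-12)**2 = s*144 = 144*s)
-34830/K(-102) + ((-56 - 1*(-24))*(70 + 26))/40767 = -34830/(144*(-102)) + ((-56 - 1*(-24))*(70 + 26))/40767 = -34830/(-14688) + ((-56 + 24)*96)*(1/40767) = -34830*(-1/14688) - 32*96*(1/40767) = 645/272 - 3072*1/40767 = 645/272 - 1024/13589 = 8486377/3696208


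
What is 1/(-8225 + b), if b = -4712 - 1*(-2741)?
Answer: -1/10196 ≈ -9.8078e-5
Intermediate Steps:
b = -1971 (b = -4712 + 2741 = -1971)
1/(-8225 + b) = 1/(-8225 - 1971) = 1/(-10196) = -1/10196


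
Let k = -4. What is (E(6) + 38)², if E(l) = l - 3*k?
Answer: 3136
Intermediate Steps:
E(l) = 12 + l (E(l) = l - 3*(-4) = l + 12 = 12 + l)
(E(6) + 38)² = ((12 + 6) + 38)² = (18 + 38)² = 56² = 3136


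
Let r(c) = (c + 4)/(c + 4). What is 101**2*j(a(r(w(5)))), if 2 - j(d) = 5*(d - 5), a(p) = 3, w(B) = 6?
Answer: 122412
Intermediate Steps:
r(c) = 1 (r(c) = (4 + c)/(4 + c) = 1)
j(d) = 27 - 5*d (j(d) = 2 - 5*(d - 5) = 2 - 5*(-5 + d) = 2 - (-25 + 5*d) = 2 + (25 - 5*d) = 27 - 5*d)
101**2*j(a(r(w(5)))) = 101**2*(27 - 5*3) = 10201*(27 - 15) = 10201*12 = 122412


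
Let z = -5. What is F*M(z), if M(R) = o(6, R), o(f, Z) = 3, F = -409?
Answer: -1227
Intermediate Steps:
M(R) = 3
F*M(z) = -409*3 = -1227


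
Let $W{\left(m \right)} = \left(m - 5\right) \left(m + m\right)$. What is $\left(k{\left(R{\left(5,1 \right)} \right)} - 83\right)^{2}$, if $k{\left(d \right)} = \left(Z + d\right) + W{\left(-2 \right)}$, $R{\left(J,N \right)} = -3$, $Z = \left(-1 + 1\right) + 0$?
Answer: $3364$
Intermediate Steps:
$W{\left(m \right)} = 2 m \left(-5 + m\right)$ ($W{\left(m \right)} = \left(-5 + m\right) 2 m = 2 m \left(-5 + m\right)$)
$Z = 0$ ($Z = 0 + 0 = 0$)
$k{\left(d \right)} = 28 + d$ ($k{\left(d \right)} = \left(0 + d\right) + 2 \left(-2\right) \left(-5 - 2\right) = d + 2 \left(-2\right) \left(-7\right) = d + 28 = 28 + d$)
$\left(k{\left(R{\left(5,1 \right)} \right)} - 83\right)^{2} = \left(\left(28 - 3\right) - 83\right)^{2} = \left(25 - 83\right)^{2} = \left(-58\right)^{2} = 3364$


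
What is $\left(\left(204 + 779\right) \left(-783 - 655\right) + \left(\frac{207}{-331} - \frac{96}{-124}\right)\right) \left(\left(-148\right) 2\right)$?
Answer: $\frac{4293324915832}{10261} \approx 4.1841 \cdot 10^{8}$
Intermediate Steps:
$\left(\left(204 + 779\right) \left(-783 - 655\right) + \left(\frac{207}{-331} - \frac{96}{-124}\right)\right) \left(\left(-148\right) 2\right) = \left(983 \left(-1438\right) + \left(207 \left(- \frac{1}{331}\right) - - \frac{24}{31}\right)\right) \left(-296\right) = \left(-1413554 + \left(- \frac{207}{331} + \frac{24}{31}\right)\right) \left(-296\right) = \left(-1413554 + \frac{1527}{10261}\right) \left(-296\right) = \left(- \frac{14504476067}{10261}\right) \left(-296\right) = \frac{4293324915832}{10261}$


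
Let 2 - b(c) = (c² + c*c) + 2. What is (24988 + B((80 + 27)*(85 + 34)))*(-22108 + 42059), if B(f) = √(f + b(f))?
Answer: 498535588 + 19951*I*√324245845 ≈ 4.9854e+8 + 3.5925e+8*I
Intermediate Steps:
b(c) = -2*c² (b(c) = 2 - ((c² + c*c) + 2) = 2 - ((c² + c²) + 2) = 2 - (2*c² + 2) = 2 - (2 + 2*c²) = 2 + (-2 - 2*c²) = -2*c²)
B(f) = √(f - 2*f²)
(24988 + B((80 + 27)*(85 + 34)))*(-22108 + 42059) = (24988 + √(((80 + 27)*(85 + 34))*(1 - 2*(80 + 27)*(85 + 34))))*(-22108 + 42059) = (24988 + √((107*119)*(1 - 214*119)))*19951 = (24988 + √(12733*(1 - 2*12733)))*19951 = (24988 + √(12733*(1 - 25466)))*19951 = (24988 + √(12733*(-25465)))*19951 = (24988 + √(-324245845))*19951 = (24988 + I*√324245845)*19951 = 498535588 + 19951*I*√324245845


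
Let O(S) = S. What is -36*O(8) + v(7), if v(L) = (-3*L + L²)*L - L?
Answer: -99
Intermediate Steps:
v(L) = -L + L*(L² - 3*L) (v(L) = (L² - 3*L)*L - L = L*(L² - 3*L) - L = -L + L*(L² - 3*L))
-36*O(8) + v(7) = -36*8 + 7*(-1 + 7² - 3*7) = -288 + 7*(-1 + 49 - 21) = -288 + 7*27 = -288 + 189 = -99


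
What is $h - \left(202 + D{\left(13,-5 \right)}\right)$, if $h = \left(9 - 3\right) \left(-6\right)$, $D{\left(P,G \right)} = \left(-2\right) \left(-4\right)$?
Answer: $-246$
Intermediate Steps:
$D{\left(P,G \right)} = 8$
$h = -36$ ($h = 6 \left(-6\right) = -36$)
$h - \left(202 + D{\left(13,-5 \right)}\right) = -36 - 210 = -246$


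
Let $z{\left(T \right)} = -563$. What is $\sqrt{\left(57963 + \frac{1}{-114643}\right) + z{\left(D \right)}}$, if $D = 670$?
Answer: $\frac{\sqrt{754409201457957}}{114643} \approx 239.58$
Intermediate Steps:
$\sqrt{\left(57963 + \frac{1}{-114643}\right) + z{\left(D \right)}} = \sqrt{\left(57963 + \frac{1}{-114643}\right) - 563} = \sqrt{\left(57963 - \frac{1}{114643}\right) - 563} = \sqrt{\frac{6645052208}{114643} - 563} = \sqrt{\frac{6580508199}{114643}} = \frac{\sqrt{754409201457957}}{114643}$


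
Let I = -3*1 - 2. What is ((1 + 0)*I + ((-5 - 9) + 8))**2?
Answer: 121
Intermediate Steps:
I = -5 (I = -3 - 2 = -5)
((1 + 0)*I + ((-5 - 9) + 8))**2 = ((1 + 0)*(-5) + ((-5 - 9) + 8))**2 = (1*(-5) + (-14 + 8))**2 = (-5 - 6)**2 = (-11)**2 = 121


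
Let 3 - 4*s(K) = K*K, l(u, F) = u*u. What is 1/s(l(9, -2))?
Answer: -2/3279 ≈ -0.00060994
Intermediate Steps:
l(u, F) = u²
s(K) = ¾ - K²/4 (s(K) = ¾ - K*K/4 = ¾ - K²/4)
1/s(l(9, -2)) = 1/(¾ - (9²)²/4) = 1/(¾ - ¼*81²) = 1/(¾ - ¼*6561) = 1/(¾ - 6561/4) = 1/(-3279/2) = -2/3279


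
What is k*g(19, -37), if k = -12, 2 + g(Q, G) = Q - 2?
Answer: -180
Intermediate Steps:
g(Q, G) = -4 + Q (g(Q, G) = -2 + (Q - 2) = -2 + (-2 + Q) = -4 + Q)
k*g(19, -37) = -12*(-4 + 19) = -12*15 = -180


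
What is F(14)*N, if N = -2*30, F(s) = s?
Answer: -840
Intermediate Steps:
N = -60
F(14)*N = 14*(-60) = -840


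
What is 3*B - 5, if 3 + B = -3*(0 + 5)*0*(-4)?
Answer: -14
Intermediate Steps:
B = -3 (B = -3 - 3*(0 + 5)*0*(-4) = -3 - 15*0*(-4) = -3 - 3*0*(-4) = -3 + 0*(-4) = -3 + 0 = -3)
3*B - 5 = 3*(-3) - 5 = -9 - 5 = -14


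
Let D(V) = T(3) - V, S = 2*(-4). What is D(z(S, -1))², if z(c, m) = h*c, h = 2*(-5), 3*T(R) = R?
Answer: 6241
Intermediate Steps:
T(R) = R/3
h = -10
S = -8
z(c, m) = -10*c
D(V) = 1 - V (D(V) = (⅓)*3 - V = 1 - V)
D(z(S, -1))² = (1 - (-10)*(-8))² = (1 - 1*80)² = (1 - 80)² = (-79)² = 6241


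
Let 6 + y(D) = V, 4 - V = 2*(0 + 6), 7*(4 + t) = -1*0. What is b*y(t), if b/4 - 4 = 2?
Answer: -336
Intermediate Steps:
b = 24 (b = 16 + 4*2 = 16 + 8 = 24)
t = -4 (t = -4 + (-1*0)/7 = -4 + (1/7)*0 = -4 + 0 = -4)
V = -8 (V = 4 - 2*(0 + 6) = 4 - 2*6 = 4 - 1*12 = 4 - 12 = -8)
y(D) = -14 (y(D) = -6 - 8 = -14)
b*y(t) = 24*(-14) = -336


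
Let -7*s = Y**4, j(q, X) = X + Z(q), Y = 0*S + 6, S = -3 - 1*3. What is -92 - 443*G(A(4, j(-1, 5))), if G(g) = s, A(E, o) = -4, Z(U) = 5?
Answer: 573484/7 ≈ 81926.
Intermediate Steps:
S = -6 (S = -3 - 3 = -6)
Y = 6 (Y = 0*(-6) + 6 = 0 + 6 = 6)
j(q, X) = 5 + X (j(q, X) = X + 5 = 5 + X)
s = -1296/7 (s = -1/7*6**4 = -1/7*1296 = -1296/7 ≈ -185.14)
G(g) = -1296/7
-92 - 443*G(A(4, j(-1, 5))) = -92 - 443*(-1296/7) = -92 + 574128/7 = 573484/7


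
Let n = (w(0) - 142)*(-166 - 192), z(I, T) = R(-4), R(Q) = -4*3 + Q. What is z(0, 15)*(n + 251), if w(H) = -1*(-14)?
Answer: -737200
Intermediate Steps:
w(H) = 14
R(Q) = -12 + Q
z(I, T) = -16 (z(I, T) = -12 - 4 = -16)
n = 45824 (n = (14 - 142)*(-166 - 192) = -128*(-358) = 45824)
z(0, 15)*(n + 251) = -16*(45824 + 251) = -16*46075 = -737200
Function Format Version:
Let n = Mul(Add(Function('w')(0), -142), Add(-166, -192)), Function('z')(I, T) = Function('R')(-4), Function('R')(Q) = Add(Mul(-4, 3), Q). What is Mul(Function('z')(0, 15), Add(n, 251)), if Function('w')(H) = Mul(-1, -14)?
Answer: -737200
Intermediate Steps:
Function('w')(H) = 14
Function('R')(Q) = Add(-12, Q)
Function('z')(I, T) = -16 (Function('z')(I, T) = Add(-12, -4) = -16)
n = 45824 (n = Mul(Add(14, -142), Add(-166, -192)) = Mul(-128, -358) = 45824)
Mul(Function('z')(0, 15), Add(n, 251)) = Mul(-16, Add(45824, 251)) = Mul(-16, 46075) = -737200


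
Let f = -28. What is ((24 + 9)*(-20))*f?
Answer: 18480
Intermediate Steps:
((24 + 9)*(-20))*f = ((24 + 9)*(-20))*(-28) = (33*(-20))*(-28) = -660*(-28) = 18480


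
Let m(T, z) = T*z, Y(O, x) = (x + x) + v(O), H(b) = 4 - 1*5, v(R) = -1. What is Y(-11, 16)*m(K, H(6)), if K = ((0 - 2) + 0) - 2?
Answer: 124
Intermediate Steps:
H(b) = -1 (H(b) = 4 - 5 = -1)
Y(O, x) = -1 + 2*x (Y(O, x) = (x + x) - 1 = 2*x - 1 = -1 + 2*x)
K = -4 (K = (-2 + 0) - 2 = -2 - 2 = -4)
Y(-11, 16)*m(K, H(6)) = (-1 + 2*16)*(-4*(-1)) = (-1 + 32)*4 = 31*4 = 124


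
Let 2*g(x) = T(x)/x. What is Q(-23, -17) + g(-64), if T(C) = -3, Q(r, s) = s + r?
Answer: -5117/128 ≈ -39.977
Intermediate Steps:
Q(r, s) = r + s
g(x) = -3/(2*x) (g(x) = (-3/x)/2 = -3/(2*x))
Q(-23, -17) + g(-64) = (-23 - 17) - 3/2/(-64) = -40 - 3/2*(-1/64) = -40 + 3/128 = -5117/128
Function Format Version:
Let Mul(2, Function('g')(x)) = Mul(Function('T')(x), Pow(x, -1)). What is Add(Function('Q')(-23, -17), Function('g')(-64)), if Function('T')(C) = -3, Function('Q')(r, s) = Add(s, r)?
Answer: Rational(-5117, 128) ≈ -39.977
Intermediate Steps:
Function('Q')(r, s) = Add(r, s)
Function('g')(x) = Mul(Rational(-3, 2), Pow(x, -1)) (Function('g')(x) = Mul(Rational(1, 2), Mul(-3, Pow(x, -1))) = Mul(Rational(-3, 2), Pow(x, -1)))
Add(Function('Q')(-23, -17), Function('g')(-64)) = Add(Add(-23, -17), Mul(Rational(-3, 2), Pow(-64, -1))) = Add(-40, Mul(Rational(-3, 2), Rational(-1, 64))) = Add(-40, Rational(3, 128)) = Rational(-5117, 128)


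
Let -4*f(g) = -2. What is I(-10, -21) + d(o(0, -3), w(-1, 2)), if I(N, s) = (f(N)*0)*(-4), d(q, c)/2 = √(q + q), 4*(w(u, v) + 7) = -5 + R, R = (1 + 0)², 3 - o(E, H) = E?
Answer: 2*√6 ≈ 4.8990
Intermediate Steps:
o(E, H) = 3 - E
R = 1 (R = 1² = 1)
f(g) = ½ (f(g) = -¼*(-2) = ½)
w(u, v) = -8 (w(u, v) = -7 + (-5 + 1)/4 = -7 + (¼)*(-4) = -7 - 1 = -8)
d(q, c) = 2*√2*√q (d(q, c) = 2*√(q + q) = 2*√(2*q) = 2*(√2*√q) = 2*√2*√q)
I(N, s) = 0 (I(N, s) = ((½)*0)*(-4) = 0*(-4) = 0)
I(-10, -21) + d(o(0, -3), w(-1, 2)) = 0 + 2*√2*√(3 - 1*0) = 0 + 2*√2*√(3 + 0) = 0 + 2*√2*√3 = 0 + 2*√6 = 2*√6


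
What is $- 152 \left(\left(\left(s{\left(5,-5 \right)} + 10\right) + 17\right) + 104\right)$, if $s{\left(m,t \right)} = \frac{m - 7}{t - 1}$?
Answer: $- \frac{59888}{3} \approx -19963.0$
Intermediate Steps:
$s{\left(m,t \right)} = \frac{-7 + m}{-1 + t}$ ($s{\left(m,t \right)} = \frac{m - 7}{-1 + t} = \frac{-7 + m}{-1 + t}$)
$- 152 \left(\left(\left(s{\left(5,-5 \right)} + 10\right) + 17\right) + 104\right) = - 152 \left(\left(\left(\frac{-7 + 5}{-1 - 5} + 10\right) + 17\right) + 104\right) = - 152 \left(\left(\left(\frac{1}{-6} \left(-2\right) + 10\right) + 17\right) + 104\right) = - 152 \left(\left(\left(\left(- \frac{1}{6}\right) \left(-2\right) + 10\right) + 17\right) + 104\right) = - 152 \left(\left(\left(\frac{1}{3} + 10\right) + 17\right) + 104\right) = - 152 \left(\left(\frac{31}{3} + 17\right) + 104\right) = - 152 \left(\frac{82}{3} + 104\right) = \left(-152\right) \frac{394}{3} = - \frac{59888}{3}$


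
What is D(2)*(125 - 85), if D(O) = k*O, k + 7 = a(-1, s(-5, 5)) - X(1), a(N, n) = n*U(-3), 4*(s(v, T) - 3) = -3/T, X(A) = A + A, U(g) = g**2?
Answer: 1332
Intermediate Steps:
X(A) = 2*A
s(v, T) = 3 - 3/(4*T) (s(v, T) = 3 + (-3/T)/4 = 3 - 3/(4*T))
a(N, n) = 9*n (a(N, n) = n*(-3)**2 = n*9 = 9*n)
k = 333/20 (k = -7 + (9*(3 - 3/4/5) - 2) = -7 + (9*(3 - 3/4*1/5) - 1*2) = -7 + (9*(3 - 3/20) - 2) = -7 + (9*(57/20) - 2) = -7 + (513/20 - 2) = -7 + 473/20 = 333/20 ≈ 16.650)
D(O) = 333*O/20
D(2)*(125 - 85) = ((333/20)*2)*(125 - 85) = (333/10)*40 = 1332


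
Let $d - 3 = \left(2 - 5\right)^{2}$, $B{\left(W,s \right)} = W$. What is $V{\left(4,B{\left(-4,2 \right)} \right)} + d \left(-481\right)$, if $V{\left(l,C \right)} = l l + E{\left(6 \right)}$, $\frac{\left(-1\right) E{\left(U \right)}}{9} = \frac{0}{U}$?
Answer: $-5756$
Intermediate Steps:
$d = 12$ ($d = 3 + \left(2 - 5\right)^{2} = 3 + \left(-3\right)^{2} = 3 + 9 = 12$)
$E{\left(U \right)} = 0$ ($E{\left(U \right)} = - 9 \frac{0}{U} = \left(-9\right) 0 = 0$)
$V{\left(l,C \right)} = l^{2}$ ($V{\left(l,C \right)} = l l + 0 = l^{2} + 0 = l^{2}$)
$V{\left(4,B{\left(-4,2 \right)} \right)} + d \left(-481\right) = 4^{2} + 12 \left(-481\right) = 16 - 5772 = -5756$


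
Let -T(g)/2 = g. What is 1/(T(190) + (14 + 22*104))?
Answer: 1/1922 ≈ 0.00052029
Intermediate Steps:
T(g) = -2*g
1/(T(190) + (14 + 22*104)) = 1/(-2*190 + (14 + 22*104)) = 1/(-380 + (14 + 2288)) = 1/(-380 + 2302) = 1/1922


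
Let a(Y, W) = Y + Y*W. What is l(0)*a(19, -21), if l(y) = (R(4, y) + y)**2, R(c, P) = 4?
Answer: -6080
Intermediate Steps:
a(Y, W) = Y + W*Y
l(y) = (4 + y)**2
l(0)*a(19, -21) = (4 + 0)**2*(19*(1 - 21)) = 4**2*(19*(-20)) = 16*(-380) = -6080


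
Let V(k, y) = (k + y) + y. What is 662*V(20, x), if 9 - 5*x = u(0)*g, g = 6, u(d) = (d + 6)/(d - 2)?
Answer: 101948/5 ≈ 20390.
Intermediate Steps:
u(d) = (6 + d)/(-2 + d)
x = 27/5 (x = 9/5 - (6 + 0)/(-2 + 0)*6/5 = 9/5 - 6/(-2)*6/5 = 9/5 - (-½*6)*6/5 = 9/5 - (-3)*6/5 = 9/5 - ⅕*(-18) = 9/5 + 18/5 = 27/5 ≈ 5.4000)
V(k, y) = k + 2*y
662*V(20, x) = 662*(20 + 2*(27/5)) = 662*(20 + 54/5) = 662*(154/5) = 101948/5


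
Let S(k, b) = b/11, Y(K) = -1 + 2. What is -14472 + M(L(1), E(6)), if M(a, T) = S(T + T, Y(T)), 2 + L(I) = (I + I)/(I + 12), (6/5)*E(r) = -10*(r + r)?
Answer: -159191/11 ≈ -14472.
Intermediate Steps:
Y(K) = 1
E(r) = -50*r/3 (E(r) = 5*(-10*(r + r))/6 = 5*(-20*r)/6 = -50*r/3)
S(k, b) = b/11 (S(k, b) = b*(1/11) = b/11)
L(I) = -2 + 2*I/(12 + I) (L(I) = -2 + (I + I)/(I + 12) = -2 + (2*I)/(12 + I) = -2 + 2*I/(12 + I))
M(a, T) = 1/11 (M(a, T) = (1/11)*1 = 1/11)
-14472 + M(L(1), E(6)) = -14472 + 1/11 = -159191/11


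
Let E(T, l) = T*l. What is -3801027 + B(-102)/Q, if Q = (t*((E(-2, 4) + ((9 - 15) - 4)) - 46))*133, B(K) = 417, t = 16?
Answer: -517669469601/136192 ≈ -3.8010e+6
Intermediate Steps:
Q = -136192 (Q = (16*((-2*4 + ((9 - 15) - 4)) - 46))*133 = (16*((-8 + (-6 - 4)) - 46))*133 = (16*((-8 - 10) - 46))*133 = (16*(-18 - 46))*133 = (16*(-64))*133 = -1024*133 = -136192)
-3801027 + B(-102)/Q = -3801027 + 417/(-136192) = -3801027 + 417*(-1/136192) = -3801027 - 417/136192 = -517669469601/136192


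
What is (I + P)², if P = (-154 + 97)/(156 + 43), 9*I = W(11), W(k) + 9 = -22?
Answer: 44649124/3207681 ≈ 13.919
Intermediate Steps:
W(k) = -31 (W(k) = -9 - 22 = -31)
I = -31/9 (I = (⅑)*(-31) = -31/9 ≈ -3.4444)
P = -57/199 ≈ -0.28643
(I + P)² = (-31/9 - 57/199)² = (-6682/1791)² = 44649124/3207681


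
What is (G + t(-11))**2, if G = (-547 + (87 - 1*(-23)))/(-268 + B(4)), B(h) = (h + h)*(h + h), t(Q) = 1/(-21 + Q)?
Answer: 11868025/2663424 ≈ 4.4559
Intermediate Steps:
B(h) = 4*h**2 (B(h) = (2*h)*(2*h) = 4*h**2)
G = 437/204 (G = (-547 + (87 - 1*(-23)))/(-268 + 4*4**2) = (-547 + (87 + 23))/(-268 + 4*16) = (-547 + 110)/(-268 + 64) = -437/(-204) = -437*(-1/204) = 437/204 ≈ 2.1422)
(G + t(-11))**2 = (437/204 + 1/(-21 - 11))**2 = (437/204 + 1/(-32))**2 = (437/204 - 1/32)**2 = (3445/1632)**2 = 11868025/2663424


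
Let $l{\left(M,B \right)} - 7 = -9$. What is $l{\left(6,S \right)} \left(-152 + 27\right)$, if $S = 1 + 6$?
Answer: $250$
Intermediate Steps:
$S = 7$
$l{\left(M,B \right)} = -2$ ($l{\left(M,B \right)} = 7 - 9 = -2$)
$l{\left(6,S \right)} \left(-152 + 27\right) = - 2 \left(-152 + 27\right) = \left(-2\right) \left(-125\right) = 250$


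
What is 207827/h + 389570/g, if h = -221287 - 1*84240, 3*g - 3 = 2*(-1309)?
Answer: -71523185555/159790621 ≈ -447.61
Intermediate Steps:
g = -2615/3 (g = 1 + (2*(-1309))/3 = 1 + (⅓)*(-2618) = 1 - 2618/3 = -2615/3 ≈ -871.67)
h = -305527 (h = -221287 - 84240 = -305527)
207827/h + 389570/g = 207827/(-305527) + 389570/(-2615/3) = 207827*(-1/305527) + 389570*(-3/2615) = -207827/305527 - 233742/523 = -71523185555/159790621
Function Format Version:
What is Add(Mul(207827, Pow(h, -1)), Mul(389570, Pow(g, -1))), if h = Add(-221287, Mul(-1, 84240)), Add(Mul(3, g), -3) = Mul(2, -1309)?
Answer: Rational(-71523185555, 159790621) ≈ -447.61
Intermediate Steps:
g = Rational(-2615, 3) (g = Add(1, Mul(Rational(1, 3), Mul(2, -1309))) = Add(1, Mul(Rational(1, 3), -2618)) = Add(1, Rational(-2618, 3)) = Rational(-2615, 3) ≈ -871.67)
h = -305527 (h = Add(-221287, -84240) = -305527)
Add(Mul(207827, Pow(h, -1)), Mul(389570, Pow(g, -1))) = Add(Mul(207827, Pow(-305527, -1)), Mul(389570, Pow(Rational(-2615, 3), -1))) = Add(Mul(207827, Rational(-1, 305527)), Mul(389570, Rational(-3, 2615))) = Add(Rational(-207827, 305527), Rational(-233742, 523)) = Rational(-71523185555, 159790621)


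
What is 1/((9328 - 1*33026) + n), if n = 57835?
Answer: 1/34137 ≈ 2.9294e-5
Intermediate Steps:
1/((9328 - 1*33026) + n) = 1/((9328 - 1*33026) + 57835) = 1/((9328 - 33026) + 57835) = 1/(-23698 + 57835) = 1/34137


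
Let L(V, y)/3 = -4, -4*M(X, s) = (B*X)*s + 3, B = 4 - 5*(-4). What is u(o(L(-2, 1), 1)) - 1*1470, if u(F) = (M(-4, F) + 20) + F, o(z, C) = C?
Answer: -5703/4 ≈ -1425.8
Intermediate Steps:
B = 24 (B = 4 + 20 = 24)
M(X, s) = -¾ - 6*X*s (M(X, s) = -((24*X)*s + 3)/4 = -(24*X*s + 3)/4 = -(3 + 24*X*s)/4 = -¾ - 6*X*s)
L(V, y) = -12 (L(V, y) = 3*(-4) = -12)
u(F) = 77/4 + 25*F (u(F) = ((-¾ - 6*(-4)*F) + 20) + F = ((-¾ + 24*F) + 20) + F = (77/4 + 24*F) + F = 77/4 + 25*F)
u(o(L(-2, 1), 1)) - 1*1470 = (77/4 + 25*1) - 1*1470 = (77/4 + 25) - 1470 = 177/4 - 1470 = -5703/4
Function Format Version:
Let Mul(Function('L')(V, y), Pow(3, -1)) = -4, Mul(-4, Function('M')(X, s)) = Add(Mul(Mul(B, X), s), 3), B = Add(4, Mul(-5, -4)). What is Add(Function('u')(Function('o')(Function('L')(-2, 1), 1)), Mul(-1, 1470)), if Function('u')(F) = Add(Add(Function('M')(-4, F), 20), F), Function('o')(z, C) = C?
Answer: Rational(-5703, 4) ≈ -1425.8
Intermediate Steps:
B = 24 (B = Add(4, 20) = 24)
Function('M')(X, s) = Add(Rational(-3, 4), Mul(-6, X, s)) (Function('M')(X, s) = Mul(Rational(-1, 4), Add(Mul(Mul(24, X), s), 3)) = Mul(Rational(-1, 4), Add(Mul(24, X, s), 3)) = Mul(Rational(-1, 4), Add(3, Mul(24, X, s))) = Add(Rational(-3, 4), Mul(-6, X, s)))
Function('L')(V, y) = -12 (Function('L')(V, y) = Mul(3, -4) = -12)
Function('u')(F) = Add(Rational(77, 4), Mul(25, F)) (Function('u')(F) = Add(Add(Add(Rational(-3, 4), Mul(-6, -4, F)), 20), F) = Add(Add(Add(Rational(-3, 4), Mul(24, F)), 20), F) = Add(Add(Rational(77, 4), Mul(24, F)), F) = Add(Rational(77, 4), Mul(25, F)))
Add(Function('u')(Function('o')(Function('L')(-2, 1), 1)), Mul(-1, 1470)) = Add(Add(Rational(77, 4), Mul(25, 1)), Mul(-1, 1470)) = Add(Add(Rational(77, 4), 25), -1470) = Add(Rational(177, 4), -1470) = Rational(-5703, 4)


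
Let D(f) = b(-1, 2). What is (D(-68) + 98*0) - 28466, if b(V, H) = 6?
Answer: -28460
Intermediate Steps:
D(f) = 6
(D(-68) + 98*0) - 28466 = (6 + 98*0) - 28466 = (6 + 0) - 28466 = 6 - 28466 = -28460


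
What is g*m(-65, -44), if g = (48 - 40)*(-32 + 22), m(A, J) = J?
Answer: 3520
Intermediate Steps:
g = -80 (g = 8*(-10) = -80)
g*m(-65, -44) = -80*(-44) = 3520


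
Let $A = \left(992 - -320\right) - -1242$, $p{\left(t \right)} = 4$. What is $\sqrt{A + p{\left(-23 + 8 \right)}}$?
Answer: $\sqrt{2558} \approx 50.577$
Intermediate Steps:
$A = 2554$ ($A = \left(992 + 320\right) + 1242 = 1312 + 1242 = 2554$)
$\sqrt{A + p{\left(-23 + 8 \right)}} = \sqrt{2554 + 4} = \sqrt{2558}$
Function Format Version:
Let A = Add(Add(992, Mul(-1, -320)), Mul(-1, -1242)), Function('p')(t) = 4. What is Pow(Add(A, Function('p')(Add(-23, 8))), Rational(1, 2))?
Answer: Pow(2558, Rational(1, 2)) ≈ 50.577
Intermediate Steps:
A = 2554 (A = Add(Add(992, 320), 1242) = Add(1312, 1242) = 2554)
Pow(Add(A, Function('p')(Add(-23, 8))), Rational(1, 2)) = Pow(Add(2554, 4), Rational(1, 2)) = Pow(2558, Rational(1, 2))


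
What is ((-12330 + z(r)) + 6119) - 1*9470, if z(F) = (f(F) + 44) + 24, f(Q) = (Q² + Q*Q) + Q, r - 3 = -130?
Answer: 16518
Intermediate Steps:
r = -127 (r = 3 - 130 = -127)
f(Q) = Q + 2*Q² (f(Q) = (Q² + Q²) + Q = 2*Q² + Q = Q + 2*Q²)
z(F) = 68 + F*(1 + 2*F) (z(F) = (F*(1 + 2*F) + 44) + 24 = (44 + F*(1 + 2*F)) + 24 = 68 + F*(1 + 2*F))
((-12330 + z(r)) + 6119) - 1*9470 = ((-12330 + (68 - 127*(1 + 2*(-127)))) + 6119) - 1*9470 = ((-12330 + (68 - 127*(1 - 254))) + 6119) - 9470 = ((-12330 + (68 - 127*(-253))) + 6119) - 9470 = ((-12330 + (68 + 32131)) + 6119) - 9470 = ((-12330 + 32199) + 6119) - 9470 = (19869 + 6119) - 9470 = 25988 - 9470 = 16518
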